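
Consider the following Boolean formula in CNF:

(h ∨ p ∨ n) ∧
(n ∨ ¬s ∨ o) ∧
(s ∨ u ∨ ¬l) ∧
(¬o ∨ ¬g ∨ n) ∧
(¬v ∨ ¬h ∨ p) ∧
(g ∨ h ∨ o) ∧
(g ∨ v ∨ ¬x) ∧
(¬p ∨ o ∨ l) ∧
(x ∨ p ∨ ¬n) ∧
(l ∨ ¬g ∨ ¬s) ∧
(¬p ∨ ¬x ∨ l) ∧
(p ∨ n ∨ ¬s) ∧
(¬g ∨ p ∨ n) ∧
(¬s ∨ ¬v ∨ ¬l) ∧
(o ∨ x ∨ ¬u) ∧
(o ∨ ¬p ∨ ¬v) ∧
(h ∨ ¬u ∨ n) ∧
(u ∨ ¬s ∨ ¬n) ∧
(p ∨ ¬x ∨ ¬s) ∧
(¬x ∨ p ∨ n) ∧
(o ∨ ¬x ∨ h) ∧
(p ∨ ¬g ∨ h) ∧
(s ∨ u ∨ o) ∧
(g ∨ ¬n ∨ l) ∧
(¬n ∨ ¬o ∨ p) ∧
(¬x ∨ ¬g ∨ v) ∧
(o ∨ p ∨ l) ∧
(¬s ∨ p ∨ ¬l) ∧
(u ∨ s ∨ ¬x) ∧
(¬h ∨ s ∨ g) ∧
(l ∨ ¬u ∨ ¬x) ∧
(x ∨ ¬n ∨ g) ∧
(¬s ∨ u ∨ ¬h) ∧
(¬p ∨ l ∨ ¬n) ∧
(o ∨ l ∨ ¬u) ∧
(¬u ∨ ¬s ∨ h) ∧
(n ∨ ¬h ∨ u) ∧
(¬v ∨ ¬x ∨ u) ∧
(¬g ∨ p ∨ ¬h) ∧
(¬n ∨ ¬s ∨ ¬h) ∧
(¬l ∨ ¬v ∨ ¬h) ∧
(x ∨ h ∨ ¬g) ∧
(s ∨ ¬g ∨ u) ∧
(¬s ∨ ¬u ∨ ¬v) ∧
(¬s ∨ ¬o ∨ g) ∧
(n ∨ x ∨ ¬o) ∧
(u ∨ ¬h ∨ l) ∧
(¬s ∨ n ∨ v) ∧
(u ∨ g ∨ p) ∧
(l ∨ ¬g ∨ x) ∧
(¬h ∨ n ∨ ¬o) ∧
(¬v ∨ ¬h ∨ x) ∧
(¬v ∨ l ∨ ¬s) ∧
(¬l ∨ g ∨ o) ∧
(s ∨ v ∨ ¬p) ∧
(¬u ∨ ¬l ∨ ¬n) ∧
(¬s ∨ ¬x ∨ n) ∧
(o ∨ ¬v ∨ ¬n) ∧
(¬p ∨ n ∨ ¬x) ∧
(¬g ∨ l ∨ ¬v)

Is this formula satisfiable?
No

No, the formula is not satisfiable.

No assignment of truth values to the variables can make all 60 clauses true simultaneously.

The formula is UNSAT (unsatisfiable).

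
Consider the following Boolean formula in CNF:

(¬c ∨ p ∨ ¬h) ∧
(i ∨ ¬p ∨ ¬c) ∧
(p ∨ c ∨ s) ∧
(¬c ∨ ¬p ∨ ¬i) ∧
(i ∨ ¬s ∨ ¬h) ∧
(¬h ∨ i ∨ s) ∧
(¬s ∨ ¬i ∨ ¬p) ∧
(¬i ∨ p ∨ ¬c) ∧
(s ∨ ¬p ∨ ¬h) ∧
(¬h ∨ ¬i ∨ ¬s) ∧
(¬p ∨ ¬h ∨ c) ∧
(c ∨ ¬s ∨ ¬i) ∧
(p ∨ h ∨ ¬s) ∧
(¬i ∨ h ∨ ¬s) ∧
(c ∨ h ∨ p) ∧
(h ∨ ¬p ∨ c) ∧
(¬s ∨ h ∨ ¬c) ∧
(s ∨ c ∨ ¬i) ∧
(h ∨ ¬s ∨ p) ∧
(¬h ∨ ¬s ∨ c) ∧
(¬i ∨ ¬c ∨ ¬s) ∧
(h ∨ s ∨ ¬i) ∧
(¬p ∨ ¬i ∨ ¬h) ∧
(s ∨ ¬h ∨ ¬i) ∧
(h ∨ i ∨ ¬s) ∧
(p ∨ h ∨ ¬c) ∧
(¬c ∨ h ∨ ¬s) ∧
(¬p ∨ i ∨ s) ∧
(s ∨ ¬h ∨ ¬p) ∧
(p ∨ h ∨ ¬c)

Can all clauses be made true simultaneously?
No

No, the formula is not satisfiable.

No assignment of truth values to the variables can make all 30 clauses true simultaneously.

The formula is UNSAT (unsatisfiable).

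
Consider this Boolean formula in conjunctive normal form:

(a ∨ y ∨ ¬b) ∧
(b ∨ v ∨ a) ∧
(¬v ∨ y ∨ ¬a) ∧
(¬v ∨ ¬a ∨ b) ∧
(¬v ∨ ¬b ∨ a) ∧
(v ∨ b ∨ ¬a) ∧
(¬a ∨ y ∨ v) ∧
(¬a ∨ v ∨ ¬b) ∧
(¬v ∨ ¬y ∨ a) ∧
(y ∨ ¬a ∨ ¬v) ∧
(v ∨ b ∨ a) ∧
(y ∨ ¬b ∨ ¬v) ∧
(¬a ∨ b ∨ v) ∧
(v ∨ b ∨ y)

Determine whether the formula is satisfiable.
Yes

Yes, the formula is satisfiable.

One satisfying assignment is: y=True, v=False, a=False, b=True

Verification: With this assignment, all 14 clauses evaluate to true.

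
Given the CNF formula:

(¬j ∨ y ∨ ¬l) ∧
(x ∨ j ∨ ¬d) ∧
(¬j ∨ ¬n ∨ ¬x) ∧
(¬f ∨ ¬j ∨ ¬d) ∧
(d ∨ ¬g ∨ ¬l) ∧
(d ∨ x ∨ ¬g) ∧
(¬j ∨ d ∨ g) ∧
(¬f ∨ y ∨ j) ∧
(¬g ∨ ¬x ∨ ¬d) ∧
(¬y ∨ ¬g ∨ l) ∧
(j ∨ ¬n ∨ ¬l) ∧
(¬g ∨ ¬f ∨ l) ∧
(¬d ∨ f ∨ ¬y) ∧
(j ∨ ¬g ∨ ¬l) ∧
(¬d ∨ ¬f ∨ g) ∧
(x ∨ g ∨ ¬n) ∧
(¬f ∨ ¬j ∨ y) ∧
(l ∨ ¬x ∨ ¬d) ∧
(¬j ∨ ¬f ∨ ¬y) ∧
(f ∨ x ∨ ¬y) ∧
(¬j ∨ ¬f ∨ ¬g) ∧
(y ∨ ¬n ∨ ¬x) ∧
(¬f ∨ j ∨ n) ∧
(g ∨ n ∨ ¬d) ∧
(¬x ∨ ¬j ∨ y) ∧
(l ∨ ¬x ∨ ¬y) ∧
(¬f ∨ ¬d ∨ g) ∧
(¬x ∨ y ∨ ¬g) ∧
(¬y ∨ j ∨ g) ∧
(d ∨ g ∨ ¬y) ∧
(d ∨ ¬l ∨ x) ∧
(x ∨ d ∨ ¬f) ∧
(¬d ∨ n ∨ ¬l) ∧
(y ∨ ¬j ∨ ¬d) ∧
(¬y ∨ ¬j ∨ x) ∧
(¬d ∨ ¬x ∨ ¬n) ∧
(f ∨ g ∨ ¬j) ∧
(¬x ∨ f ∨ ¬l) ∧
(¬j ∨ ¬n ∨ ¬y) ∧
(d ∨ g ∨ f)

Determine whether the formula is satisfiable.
No

No, the formula is not satisfiable.

No assignment of truth values to the variables can make all 40 clauses true simultaneously.

The formula is UNSAT (unsatisfiable).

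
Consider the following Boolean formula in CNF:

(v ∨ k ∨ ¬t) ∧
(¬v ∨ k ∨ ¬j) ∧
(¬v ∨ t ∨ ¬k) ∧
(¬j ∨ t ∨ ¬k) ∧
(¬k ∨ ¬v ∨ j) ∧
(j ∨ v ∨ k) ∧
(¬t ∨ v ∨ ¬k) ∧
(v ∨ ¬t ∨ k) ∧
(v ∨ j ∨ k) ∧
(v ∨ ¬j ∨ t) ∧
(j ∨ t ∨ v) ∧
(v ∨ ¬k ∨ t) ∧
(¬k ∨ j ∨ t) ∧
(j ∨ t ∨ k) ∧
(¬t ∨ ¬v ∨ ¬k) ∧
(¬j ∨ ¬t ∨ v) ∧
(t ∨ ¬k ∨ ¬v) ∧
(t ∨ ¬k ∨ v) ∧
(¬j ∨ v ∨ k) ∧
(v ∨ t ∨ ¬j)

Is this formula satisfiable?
Yes

Yes, the formula is satisfiable.

One satisfying assignment is: v=True, t=True, j=False, k=False

Verification: With this assignment, all 20 clauses evaluate to true.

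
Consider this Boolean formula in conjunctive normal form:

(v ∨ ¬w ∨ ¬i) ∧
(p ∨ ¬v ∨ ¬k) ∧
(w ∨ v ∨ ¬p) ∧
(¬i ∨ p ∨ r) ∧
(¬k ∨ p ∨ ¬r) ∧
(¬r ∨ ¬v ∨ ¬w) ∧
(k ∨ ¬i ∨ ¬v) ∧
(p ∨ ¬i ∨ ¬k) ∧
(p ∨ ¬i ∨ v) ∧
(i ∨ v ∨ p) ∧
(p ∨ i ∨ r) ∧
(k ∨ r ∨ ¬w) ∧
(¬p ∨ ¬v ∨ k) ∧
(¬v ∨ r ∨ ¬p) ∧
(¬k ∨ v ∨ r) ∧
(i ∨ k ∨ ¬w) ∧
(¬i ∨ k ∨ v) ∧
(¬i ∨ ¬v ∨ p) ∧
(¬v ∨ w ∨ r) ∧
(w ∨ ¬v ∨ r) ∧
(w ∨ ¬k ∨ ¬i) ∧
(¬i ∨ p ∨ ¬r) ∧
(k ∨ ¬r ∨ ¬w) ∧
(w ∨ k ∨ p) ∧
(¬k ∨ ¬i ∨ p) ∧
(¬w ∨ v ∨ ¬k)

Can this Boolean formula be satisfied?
Yes

Yes, the formula is satisfiable.

One satisfying assignment is: i=False, r=True, p=True, k=True, w=False, v=True

Verification: With this assignment, all 26 clauses evaluate to true.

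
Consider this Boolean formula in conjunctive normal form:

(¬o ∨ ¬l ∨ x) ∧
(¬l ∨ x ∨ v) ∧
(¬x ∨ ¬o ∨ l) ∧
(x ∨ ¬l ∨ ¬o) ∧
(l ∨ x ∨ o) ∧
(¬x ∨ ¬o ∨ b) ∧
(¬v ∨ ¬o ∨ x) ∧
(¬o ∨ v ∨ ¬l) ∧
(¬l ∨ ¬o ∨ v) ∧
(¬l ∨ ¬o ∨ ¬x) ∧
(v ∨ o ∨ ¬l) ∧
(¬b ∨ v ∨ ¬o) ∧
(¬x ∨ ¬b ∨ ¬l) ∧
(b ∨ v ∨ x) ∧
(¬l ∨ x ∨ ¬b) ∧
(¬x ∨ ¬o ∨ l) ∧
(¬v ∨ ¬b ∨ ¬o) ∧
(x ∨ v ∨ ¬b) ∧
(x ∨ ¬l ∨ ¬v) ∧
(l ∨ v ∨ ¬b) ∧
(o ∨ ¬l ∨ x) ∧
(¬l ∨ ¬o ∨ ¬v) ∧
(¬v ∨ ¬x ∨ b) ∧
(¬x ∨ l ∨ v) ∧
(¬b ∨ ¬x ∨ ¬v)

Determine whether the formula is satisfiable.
No

No, the formula is not satisfiable.

No assignment of truth values to the variables can make all 25 clauses true simultaneously.

The formula is UNSAT (unsatisfiable).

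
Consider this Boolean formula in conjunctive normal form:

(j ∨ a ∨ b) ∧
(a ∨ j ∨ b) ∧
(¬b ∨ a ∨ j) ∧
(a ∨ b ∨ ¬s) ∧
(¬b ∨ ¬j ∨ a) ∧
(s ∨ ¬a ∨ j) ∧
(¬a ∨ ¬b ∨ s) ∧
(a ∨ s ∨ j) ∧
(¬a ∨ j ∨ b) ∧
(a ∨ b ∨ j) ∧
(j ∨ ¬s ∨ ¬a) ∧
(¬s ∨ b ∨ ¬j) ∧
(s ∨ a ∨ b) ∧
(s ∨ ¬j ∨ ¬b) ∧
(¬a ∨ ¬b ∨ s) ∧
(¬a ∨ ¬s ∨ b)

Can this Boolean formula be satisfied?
Yes

Yes, the formula is satisfiable.

One satisfying assignment is: a=True, s=False, b=False, j=True

Verification: With this assignment, all 16 clauses evaluate to true.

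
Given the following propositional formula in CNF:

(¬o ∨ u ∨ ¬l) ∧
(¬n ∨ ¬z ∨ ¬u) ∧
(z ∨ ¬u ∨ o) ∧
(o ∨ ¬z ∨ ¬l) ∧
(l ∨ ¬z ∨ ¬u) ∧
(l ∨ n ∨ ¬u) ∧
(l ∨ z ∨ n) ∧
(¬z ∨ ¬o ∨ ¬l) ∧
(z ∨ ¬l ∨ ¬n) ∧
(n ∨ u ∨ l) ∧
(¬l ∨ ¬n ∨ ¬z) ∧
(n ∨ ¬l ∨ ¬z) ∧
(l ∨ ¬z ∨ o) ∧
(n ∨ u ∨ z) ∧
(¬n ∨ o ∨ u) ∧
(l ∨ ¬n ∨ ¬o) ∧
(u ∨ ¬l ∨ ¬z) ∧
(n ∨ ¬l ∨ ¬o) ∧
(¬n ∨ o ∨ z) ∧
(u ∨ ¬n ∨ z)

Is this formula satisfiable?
No

No, the formula is not satisfiable.

No assignment of truth values to the variables can make all 20 clauses true simultaneously.

The formula is UNSAT (unsatisfiable).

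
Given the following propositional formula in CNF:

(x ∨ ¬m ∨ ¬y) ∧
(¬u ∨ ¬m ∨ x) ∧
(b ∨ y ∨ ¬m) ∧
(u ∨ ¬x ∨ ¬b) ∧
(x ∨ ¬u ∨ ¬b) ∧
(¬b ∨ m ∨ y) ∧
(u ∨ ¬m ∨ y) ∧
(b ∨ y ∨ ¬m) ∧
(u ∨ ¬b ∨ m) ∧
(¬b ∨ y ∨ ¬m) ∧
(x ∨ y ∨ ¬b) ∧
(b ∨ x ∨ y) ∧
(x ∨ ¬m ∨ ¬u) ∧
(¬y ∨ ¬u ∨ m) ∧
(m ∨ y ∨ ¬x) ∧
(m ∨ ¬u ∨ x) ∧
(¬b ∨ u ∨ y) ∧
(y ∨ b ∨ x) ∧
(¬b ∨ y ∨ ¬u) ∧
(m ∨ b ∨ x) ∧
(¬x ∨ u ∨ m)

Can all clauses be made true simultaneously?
Yes

Yes, the formula is satisfiable.

One satisfying assignment is: y=True, x=True, b=True, m=True, u=True

Verification: With this assignment, all 21 clauses evaluate to true.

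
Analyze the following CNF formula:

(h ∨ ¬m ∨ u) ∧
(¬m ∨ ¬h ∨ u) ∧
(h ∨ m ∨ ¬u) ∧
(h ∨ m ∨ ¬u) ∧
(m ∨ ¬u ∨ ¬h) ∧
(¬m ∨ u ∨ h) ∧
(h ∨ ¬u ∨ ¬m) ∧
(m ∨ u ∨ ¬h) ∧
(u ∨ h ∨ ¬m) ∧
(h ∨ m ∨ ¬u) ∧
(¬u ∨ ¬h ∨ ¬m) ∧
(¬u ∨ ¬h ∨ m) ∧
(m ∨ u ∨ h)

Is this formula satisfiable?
No

No, the formula is not satisfiable.

No assignment of truth values to the variables can make all 13 clauses true simultaneously.

The formula is UNSAT (unsatisfiable).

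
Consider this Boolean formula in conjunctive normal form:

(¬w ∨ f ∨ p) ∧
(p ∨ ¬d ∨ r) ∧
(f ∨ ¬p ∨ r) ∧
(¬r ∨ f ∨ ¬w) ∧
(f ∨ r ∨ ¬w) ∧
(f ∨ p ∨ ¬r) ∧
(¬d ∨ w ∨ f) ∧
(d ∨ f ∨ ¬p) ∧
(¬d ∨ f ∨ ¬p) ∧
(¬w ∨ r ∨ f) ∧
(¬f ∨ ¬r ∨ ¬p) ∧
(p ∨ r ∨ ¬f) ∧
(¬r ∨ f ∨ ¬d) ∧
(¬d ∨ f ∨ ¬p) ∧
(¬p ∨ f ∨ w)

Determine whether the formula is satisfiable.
Yes

Yes, the formula is satisfiable.

One satisfying assignment is: f=False, p=False, d=False, r=False, w=False

Verification: With this assignment, all 15 clauses evaluate to true.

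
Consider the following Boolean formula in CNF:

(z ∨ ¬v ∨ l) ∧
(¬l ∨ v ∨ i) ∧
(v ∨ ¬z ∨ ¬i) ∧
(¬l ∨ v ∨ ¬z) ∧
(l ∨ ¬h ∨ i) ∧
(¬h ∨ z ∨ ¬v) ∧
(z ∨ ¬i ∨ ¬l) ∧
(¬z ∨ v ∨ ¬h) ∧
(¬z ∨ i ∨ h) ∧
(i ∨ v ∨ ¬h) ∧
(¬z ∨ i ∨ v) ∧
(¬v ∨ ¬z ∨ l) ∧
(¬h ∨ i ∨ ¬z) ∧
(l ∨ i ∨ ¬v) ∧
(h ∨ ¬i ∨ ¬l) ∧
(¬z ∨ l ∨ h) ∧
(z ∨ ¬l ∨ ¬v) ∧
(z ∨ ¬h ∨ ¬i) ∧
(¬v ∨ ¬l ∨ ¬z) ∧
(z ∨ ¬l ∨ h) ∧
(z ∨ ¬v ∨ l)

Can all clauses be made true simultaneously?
Yes

Yes, the formula is satisfiable.

One satisfying assignment is: v=False, h=False, i=False, l=False, z=False

Verification: With this assignment, all 21 clauses evaluate to true.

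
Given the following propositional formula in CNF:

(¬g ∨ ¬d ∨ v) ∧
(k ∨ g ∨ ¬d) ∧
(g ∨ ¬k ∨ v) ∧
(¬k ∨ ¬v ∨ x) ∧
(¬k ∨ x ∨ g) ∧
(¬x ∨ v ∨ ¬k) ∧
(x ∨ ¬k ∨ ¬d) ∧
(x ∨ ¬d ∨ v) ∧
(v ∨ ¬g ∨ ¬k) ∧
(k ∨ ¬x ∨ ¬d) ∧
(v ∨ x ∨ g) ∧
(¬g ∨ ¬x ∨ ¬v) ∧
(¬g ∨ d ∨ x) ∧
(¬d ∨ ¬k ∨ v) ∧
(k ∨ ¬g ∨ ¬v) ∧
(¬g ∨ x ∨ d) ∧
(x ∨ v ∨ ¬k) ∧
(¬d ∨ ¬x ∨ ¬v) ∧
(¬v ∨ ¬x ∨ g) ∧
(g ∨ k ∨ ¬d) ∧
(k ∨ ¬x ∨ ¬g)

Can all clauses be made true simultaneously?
Yes

Yes, the formula is satisfiable.

One satisfying assignment is: k=False, g=False, x=False, v=True, d=False

Verification: With this assignment, all 21 clauses evaluate to true.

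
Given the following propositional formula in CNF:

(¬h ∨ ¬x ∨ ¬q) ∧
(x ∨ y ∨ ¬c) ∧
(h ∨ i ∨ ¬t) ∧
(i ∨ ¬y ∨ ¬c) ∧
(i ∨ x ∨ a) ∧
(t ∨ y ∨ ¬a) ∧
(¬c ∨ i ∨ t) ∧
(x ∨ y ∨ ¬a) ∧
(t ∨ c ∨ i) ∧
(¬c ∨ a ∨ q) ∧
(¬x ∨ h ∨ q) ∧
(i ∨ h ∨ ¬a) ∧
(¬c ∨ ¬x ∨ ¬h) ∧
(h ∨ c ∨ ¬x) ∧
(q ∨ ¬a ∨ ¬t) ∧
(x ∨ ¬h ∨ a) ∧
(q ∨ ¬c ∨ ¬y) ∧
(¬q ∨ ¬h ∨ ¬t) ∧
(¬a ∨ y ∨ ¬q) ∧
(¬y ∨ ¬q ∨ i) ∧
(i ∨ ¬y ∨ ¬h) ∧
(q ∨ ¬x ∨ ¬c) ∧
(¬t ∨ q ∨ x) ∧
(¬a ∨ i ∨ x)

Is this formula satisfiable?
Yes

Yes, the formula is satisfiable.

One satisfying assignment is: i=False, y=False, h=True, x=True, q=False, a=False, c=False, t=True

Verification: With this assignment, all 24 clauses evaluate to true.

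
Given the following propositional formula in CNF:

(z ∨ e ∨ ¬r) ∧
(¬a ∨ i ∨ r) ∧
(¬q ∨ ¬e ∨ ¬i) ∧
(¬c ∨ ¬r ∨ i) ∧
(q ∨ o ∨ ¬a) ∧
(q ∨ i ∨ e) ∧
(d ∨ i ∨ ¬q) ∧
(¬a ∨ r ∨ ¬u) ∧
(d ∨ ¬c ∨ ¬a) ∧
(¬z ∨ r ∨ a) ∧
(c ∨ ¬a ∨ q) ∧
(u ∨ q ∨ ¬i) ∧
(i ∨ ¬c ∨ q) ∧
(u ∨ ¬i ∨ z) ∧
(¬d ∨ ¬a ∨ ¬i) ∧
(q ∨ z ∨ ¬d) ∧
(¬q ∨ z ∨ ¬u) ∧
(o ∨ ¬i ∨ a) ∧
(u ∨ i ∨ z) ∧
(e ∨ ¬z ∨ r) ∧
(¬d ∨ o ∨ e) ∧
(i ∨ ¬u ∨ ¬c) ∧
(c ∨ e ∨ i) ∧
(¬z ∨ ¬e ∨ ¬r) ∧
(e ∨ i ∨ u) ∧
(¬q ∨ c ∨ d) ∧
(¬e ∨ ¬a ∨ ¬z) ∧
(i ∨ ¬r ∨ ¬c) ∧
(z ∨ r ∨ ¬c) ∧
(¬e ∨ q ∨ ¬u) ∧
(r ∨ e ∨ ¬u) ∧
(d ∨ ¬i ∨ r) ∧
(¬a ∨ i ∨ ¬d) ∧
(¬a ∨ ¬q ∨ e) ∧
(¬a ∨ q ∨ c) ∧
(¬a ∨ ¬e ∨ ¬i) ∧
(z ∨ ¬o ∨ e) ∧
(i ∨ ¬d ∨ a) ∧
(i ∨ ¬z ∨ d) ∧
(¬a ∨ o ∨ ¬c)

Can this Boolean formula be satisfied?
Yes

Yes, the formula is satisfiable.

One satisfying assignment is: a=False, z=True, u=True, i=True, e=False, c=True, q=False, r=True, d=False, o=True

Verification: With this assignment, all 40 clauses evaluate to true.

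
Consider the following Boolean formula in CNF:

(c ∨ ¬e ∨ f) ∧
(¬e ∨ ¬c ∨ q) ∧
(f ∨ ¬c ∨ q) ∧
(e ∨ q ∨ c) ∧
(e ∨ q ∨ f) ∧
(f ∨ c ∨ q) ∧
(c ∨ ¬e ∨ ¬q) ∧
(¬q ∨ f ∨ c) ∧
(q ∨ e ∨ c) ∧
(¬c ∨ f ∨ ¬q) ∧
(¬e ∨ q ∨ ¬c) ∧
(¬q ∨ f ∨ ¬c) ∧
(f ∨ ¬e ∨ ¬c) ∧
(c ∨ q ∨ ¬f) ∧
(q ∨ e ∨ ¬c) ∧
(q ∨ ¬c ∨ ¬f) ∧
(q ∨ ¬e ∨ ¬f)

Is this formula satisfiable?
Yes

Yes, the formula is satisfiable.

One satisfying assignment is: q=True, e=True, f=True, c=True

Verification: With this assignment, all 17 clauses evaluate to true.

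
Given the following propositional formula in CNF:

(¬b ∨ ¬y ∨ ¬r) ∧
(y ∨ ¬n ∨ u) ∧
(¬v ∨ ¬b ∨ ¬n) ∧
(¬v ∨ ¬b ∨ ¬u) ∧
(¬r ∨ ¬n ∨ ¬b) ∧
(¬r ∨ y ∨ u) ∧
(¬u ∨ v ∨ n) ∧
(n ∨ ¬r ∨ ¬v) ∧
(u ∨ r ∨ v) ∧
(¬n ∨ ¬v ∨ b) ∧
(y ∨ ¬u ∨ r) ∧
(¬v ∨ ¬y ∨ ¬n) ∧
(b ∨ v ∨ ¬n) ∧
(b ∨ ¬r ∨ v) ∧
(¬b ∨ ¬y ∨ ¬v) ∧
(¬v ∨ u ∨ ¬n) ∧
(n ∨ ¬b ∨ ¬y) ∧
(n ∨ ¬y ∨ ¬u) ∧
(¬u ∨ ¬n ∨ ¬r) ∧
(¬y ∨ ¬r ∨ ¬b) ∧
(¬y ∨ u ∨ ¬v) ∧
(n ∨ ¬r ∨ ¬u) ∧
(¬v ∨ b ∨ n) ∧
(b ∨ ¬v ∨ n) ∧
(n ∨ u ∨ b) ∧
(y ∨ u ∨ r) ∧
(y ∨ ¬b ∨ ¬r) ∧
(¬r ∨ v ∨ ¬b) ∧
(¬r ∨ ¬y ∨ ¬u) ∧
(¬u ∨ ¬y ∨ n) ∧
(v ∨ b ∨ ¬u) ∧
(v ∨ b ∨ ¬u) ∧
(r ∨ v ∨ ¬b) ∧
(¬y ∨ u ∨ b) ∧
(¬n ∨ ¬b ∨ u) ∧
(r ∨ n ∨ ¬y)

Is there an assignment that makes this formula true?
No

No, the formula is not satisfiable.

No assignment of truth values to the variables can make all 36 clauses true simultaneously.

The formula is UNSAT (unsatisfiable).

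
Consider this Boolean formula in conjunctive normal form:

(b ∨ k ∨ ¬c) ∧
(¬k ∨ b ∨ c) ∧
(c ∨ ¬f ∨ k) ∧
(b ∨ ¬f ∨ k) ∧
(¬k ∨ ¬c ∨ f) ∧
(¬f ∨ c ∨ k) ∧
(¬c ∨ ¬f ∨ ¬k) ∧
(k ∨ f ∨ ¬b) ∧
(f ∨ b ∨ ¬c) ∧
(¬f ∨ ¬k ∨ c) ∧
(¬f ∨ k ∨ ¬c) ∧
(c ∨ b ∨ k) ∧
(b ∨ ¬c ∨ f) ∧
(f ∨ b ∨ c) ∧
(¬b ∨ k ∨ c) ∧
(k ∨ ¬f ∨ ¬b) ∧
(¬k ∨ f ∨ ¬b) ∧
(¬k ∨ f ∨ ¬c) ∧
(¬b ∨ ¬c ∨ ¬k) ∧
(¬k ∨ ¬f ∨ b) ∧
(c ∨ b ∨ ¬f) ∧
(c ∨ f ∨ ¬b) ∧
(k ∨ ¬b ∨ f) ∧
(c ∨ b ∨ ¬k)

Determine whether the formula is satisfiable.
No

No, the formula is not satisfiable.

No assignment of truth values to the variables can make all 24 clauses true simultaneously.

The formula is UNSAT (unsatisfiable).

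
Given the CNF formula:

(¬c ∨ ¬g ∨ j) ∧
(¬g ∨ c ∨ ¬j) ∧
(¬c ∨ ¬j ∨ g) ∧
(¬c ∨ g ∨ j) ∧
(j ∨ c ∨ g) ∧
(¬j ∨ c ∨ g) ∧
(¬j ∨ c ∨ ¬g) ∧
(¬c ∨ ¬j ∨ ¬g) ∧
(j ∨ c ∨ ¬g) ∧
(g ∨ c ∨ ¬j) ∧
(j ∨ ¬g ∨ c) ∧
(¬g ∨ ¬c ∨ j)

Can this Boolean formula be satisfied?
No

No, the formula is not satisfiable.

No assignment of truth values to the variables can make all 12 clauses true simultaneously.

The formula is UNSAT (unsatisfiable).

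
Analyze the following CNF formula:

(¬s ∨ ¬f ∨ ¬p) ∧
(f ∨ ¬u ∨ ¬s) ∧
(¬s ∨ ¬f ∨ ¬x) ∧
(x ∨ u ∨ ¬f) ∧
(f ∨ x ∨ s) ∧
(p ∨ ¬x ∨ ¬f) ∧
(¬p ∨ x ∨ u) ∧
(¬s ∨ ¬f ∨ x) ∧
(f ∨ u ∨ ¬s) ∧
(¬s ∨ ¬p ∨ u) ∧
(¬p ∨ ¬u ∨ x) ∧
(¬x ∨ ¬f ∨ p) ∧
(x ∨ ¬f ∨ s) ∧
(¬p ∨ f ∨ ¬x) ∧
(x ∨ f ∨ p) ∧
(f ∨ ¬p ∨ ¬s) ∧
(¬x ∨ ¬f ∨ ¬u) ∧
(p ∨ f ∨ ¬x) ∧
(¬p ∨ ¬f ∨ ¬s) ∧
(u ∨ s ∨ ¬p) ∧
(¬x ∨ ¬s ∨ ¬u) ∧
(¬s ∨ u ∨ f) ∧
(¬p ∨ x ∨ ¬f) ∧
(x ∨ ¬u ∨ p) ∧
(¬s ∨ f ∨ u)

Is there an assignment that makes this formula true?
No

No, the formula is not satisfiable.

No assignment of truth values to the variables can make all 25 clauses true simultaneously.

The formula is UNSAT (unsatisfiable).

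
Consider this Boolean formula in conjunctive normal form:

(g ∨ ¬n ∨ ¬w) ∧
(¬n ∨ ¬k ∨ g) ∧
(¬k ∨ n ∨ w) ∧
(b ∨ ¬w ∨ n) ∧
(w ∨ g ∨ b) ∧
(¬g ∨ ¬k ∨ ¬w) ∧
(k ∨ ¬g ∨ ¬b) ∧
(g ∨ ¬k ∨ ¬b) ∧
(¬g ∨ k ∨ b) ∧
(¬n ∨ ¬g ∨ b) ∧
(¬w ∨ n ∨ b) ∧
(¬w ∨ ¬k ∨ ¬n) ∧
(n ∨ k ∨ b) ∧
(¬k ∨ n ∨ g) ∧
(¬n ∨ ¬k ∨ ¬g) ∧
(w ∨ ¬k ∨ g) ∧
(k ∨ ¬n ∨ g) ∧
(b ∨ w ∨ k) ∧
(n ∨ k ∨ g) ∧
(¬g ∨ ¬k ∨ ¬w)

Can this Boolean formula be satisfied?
No

No, the formula is not satisfiable.

No assignment of truth values to the variables can make all 20 clauses true simultaneously.

The formula is UNSAT (unsatisfiable).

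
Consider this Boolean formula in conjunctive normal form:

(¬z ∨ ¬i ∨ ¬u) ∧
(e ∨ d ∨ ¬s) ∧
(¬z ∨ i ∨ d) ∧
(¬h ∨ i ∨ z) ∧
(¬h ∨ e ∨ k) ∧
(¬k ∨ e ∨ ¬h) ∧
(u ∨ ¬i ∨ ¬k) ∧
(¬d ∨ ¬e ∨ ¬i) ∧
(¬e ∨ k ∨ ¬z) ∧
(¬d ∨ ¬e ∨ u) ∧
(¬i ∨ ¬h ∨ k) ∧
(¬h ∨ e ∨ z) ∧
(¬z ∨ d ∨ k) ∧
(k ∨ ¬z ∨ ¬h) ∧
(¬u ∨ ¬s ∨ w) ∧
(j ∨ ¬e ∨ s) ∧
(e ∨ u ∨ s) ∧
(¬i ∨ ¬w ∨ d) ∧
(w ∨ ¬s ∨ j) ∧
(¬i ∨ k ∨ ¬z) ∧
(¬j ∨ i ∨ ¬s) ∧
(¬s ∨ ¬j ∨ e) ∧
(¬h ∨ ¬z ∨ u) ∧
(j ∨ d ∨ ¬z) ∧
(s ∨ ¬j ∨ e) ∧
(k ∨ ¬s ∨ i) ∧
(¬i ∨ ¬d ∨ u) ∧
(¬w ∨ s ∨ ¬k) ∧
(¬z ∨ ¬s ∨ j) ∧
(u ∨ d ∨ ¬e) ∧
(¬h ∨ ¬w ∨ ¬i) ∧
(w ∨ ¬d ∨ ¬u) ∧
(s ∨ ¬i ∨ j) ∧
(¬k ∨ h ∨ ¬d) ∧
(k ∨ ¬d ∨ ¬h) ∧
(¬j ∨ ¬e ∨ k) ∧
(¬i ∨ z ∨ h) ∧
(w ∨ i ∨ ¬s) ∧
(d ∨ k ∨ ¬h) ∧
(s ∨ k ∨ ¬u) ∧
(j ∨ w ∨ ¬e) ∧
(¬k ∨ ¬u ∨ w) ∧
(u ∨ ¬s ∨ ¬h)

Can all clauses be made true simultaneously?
Yes

Yes, the formula is satisfiable.

One satisfying assignment is: w=True, z=False, u=True, i=False, h=False, k=True, e=True, s=True, j=False, d=False

Verification: With this assignment, all 43 clauses evaluate to true.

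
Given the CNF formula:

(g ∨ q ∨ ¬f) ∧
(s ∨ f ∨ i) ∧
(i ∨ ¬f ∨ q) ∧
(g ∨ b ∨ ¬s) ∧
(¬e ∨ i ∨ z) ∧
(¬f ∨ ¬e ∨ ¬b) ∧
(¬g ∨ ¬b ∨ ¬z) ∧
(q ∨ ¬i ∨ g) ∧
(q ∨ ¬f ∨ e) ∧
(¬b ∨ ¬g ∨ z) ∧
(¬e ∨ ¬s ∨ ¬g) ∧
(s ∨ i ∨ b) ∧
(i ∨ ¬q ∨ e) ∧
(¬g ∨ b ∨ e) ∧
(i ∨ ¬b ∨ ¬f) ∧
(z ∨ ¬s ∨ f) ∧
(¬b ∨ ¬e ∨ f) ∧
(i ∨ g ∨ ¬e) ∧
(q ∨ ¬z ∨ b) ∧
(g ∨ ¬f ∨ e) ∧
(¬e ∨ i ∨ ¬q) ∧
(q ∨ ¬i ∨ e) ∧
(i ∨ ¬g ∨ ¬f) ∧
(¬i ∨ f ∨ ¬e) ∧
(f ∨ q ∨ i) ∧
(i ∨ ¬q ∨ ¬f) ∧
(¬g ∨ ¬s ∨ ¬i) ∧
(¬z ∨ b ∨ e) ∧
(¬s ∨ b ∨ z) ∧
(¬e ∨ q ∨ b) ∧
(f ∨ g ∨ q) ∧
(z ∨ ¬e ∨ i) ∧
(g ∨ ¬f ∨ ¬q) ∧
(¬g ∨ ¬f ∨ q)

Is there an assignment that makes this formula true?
Yes

Yes, the formula is satisfiable.

One satisfying assignment is: e=False, b=False, f=False, s=False, z=False, q=True, g=False, i=True

Verification: With this assignment, all 34 clauses evaluate to true.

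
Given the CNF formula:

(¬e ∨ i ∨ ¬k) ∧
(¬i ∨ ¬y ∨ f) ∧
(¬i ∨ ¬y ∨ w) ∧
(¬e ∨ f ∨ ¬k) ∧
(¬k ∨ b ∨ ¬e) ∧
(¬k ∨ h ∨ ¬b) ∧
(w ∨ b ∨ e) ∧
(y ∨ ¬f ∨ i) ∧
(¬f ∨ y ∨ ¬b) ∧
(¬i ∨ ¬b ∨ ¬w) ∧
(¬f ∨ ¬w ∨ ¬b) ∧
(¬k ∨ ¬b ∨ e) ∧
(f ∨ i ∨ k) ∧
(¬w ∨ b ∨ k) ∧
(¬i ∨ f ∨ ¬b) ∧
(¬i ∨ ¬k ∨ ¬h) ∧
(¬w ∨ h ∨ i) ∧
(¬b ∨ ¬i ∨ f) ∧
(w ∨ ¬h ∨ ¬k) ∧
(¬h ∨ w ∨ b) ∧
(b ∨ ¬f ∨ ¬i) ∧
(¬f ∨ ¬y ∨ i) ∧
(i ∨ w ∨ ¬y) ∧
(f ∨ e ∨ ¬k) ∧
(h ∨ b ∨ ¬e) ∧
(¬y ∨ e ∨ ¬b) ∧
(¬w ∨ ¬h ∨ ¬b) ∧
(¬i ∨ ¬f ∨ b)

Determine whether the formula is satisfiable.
No

No, the formula is not satisfiable.

No assignment of truth values to the variables can make all 28 clauses true simultaneously.

The formula is UNSAT (unsatisfiable).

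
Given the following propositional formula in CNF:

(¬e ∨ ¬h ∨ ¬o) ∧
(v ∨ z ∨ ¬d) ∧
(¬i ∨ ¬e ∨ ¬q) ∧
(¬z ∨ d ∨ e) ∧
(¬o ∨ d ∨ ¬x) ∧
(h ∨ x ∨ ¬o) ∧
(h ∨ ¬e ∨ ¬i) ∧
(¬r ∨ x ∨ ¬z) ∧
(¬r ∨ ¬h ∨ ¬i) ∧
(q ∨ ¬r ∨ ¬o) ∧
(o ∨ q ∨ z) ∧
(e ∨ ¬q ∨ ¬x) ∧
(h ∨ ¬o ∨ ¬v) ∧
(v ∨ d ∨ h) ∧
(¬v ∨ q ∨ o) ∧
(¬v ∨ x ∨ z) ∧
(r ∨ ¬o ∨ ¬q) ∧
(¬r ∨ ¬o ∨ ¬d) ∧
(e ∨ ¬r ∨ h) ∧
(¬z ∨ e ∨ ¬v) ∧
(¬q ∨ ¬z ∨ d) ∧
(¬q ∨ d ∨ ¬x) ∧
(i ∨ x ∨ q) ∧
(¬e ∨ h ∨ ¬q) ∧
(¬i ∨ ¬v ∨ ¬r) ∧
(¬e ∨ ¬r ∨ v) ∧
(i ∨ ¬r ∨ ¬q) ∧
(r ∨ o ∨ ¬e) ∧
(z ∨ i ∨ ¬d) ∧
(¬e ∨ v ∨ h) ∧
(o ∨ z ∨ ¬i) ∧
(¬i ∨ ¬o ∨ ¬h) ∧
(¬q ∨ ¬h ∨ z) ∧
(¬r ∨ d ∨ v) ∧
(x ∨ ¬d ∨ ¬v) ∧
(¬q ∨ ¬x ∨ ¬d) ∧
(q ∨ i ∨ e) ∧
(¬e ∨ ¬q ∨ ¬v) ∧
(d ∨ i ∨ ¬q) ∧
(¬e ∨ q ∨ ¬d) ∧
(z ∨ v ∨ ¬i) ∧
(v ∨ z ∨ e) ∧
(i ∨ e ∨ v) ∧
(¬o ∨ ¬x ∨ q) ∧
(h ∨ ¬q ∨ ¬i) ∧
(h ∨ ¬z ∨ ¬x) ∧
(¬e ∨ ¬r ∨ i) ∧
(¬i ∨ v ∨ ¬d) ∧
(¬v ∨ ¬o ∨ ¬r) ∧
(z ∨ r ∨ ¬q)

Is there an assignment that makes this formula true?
No

No, the formula is not satisfiable.

No assignment of truth values to the variables can make all 50 clauses true simultaneously.

The formula is UNSAT (unsatisfiable).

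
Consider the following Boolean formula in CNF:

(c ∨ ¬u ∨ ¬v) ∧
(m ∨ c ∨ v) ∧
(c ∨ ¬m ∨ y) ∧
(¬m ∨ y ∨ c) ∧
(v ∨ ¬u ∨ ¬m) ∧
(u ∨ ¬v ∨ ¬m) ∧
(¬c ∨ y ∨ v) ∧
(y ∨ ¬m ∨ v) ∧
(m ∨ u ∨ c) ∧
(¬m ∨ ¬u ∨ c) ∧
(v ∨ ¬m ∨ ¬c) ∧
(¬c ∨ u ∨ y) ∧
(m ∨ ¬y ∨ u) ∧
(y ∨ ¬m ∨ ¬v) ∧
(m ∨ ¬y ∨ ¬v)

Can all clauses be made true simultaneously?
Yes

Yes, the formula is satisfiable.

One satisfying assignment is: u=True, y=True, v=False, c=True, m=False

Verification: With this assignment, all 15 clauses evaluate to true.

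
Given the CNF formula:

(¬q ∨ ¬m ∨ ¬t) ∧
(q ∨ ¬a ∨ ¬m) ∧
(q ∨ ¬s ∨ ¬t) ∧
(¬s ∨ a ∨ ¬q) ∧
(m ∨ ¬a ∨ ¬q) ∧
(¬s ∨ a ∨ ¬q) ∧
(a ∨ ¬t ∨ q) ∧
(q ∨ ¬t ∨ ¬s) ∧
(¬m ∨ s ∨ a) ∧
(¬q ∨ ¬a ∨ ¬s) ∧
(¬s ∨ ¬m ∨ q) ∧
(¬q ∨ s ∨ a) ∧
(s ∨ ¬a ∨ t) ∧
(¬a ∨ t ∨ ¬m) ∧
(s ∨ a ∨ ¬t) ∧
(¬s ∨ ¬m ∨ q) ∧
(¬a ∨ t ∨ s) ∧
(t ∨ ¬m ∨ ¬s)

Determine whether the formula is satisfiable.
Yes

Yes, the formula is satisfiable.

One satisfying assignment is: s=False, t=False, m=False, a=False, q=False

Verification: With this assignment, all 18 clauses evaluate to true.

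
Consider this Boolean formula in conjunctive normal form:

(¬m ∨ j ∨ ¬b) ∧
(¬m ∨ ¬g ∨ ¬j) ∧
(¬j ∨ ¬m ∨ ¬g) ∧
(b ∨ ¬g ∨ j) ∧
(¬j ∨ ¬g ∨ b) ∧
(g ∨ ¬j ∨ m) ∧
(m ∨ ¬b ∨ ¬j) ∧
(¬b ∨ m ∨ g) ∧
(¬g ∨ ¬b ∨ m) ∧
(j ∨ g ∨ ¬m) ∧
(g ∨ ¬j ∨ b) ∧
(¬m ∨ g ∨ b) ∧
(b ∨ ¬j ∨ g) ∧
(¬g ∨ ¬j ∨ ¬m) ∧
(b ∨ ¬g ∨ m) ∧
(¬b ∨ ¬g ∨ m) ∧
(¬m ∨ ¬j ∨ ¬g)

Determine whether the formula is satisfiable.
Yes

Yes, the formula is satisfiable.

One satisfying assignment is: m=False, j=False, g=False, b=False

Verification: With this assignment, all 17 clauses evaluate to true.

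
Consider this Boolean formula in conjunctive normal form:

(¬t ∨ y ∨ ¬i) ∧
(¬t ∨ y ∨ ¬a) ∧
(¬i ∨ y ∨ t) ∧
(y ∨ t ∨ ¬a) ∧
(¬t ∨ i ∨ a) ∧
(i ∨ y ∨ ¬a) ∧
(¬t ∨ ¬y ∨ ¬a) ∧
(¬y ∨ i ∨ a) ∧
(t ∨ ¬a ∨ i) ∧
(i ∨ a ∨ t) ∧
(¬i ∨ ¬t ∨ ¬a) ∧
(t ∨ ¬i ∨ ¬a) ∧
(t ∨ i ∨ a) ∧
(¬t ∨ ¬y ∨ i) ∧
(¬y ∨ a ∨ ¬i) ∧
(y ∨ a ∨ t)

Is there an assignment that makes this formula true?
No

No, the formula is not satisfiable.

No assignment of truth values to the variables can make all 16 clauses true simultaneously.

The formula is UNSAT (unsatisfiable).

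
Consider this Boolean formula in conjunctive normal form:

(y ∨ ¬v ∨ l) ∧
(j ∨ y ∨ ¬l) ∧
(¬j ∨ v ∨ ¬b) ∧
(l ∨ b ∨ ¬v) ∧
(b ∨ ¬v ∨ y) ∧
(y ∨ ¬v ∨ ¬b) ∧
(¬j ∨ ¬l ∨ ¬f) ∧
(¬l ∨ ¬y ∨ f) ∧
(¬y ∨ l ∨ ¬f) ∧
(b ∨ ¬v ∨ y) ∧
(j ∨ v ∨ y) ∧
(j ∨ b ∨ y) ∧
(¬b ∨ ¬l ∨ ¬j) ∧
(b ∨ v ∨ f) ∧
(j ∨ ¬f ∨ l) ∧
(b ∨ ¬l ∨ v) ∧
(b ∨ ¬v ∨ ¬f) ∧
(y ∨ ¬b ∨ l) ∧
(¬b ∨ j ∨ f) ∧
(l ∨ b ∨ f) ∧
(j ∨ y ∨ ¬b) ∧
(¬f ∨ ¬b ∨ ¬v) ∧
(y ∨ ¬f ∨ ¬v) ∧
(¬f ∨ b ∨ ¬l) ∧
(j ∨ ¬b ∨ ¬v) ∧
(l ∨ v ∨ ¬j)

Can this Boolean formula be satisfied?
Yes

Yes, the formula is satisfiable.

One satisfying assignment is: v=False, y=True, b=True, f=True, j=False, l=True

Verification: With this assignment, all 26 clauses evaluate to true.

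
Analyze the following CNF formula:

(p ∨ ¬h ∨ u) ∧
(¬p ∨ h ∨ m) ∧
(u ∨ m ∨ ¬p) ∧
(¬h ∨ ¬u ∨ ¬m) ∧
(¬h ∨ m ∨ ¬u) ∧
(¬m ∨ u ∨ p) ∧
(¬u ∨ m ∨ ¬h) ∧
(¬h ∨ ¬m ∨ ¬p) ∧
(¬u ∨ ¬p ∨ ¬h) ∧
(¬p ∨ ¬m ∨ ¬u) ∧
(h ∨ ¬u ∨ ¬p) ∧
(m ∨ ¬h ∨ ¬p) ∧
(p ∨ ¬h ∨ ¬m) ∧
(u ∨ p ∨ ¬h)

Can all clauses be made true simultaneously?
Yes

Yes, the formula is satisfiable.

One satisfying assignment is: u=False, m=False, h=False, p=False

Verification: With this assignment, all 14 clauses evaluate to true.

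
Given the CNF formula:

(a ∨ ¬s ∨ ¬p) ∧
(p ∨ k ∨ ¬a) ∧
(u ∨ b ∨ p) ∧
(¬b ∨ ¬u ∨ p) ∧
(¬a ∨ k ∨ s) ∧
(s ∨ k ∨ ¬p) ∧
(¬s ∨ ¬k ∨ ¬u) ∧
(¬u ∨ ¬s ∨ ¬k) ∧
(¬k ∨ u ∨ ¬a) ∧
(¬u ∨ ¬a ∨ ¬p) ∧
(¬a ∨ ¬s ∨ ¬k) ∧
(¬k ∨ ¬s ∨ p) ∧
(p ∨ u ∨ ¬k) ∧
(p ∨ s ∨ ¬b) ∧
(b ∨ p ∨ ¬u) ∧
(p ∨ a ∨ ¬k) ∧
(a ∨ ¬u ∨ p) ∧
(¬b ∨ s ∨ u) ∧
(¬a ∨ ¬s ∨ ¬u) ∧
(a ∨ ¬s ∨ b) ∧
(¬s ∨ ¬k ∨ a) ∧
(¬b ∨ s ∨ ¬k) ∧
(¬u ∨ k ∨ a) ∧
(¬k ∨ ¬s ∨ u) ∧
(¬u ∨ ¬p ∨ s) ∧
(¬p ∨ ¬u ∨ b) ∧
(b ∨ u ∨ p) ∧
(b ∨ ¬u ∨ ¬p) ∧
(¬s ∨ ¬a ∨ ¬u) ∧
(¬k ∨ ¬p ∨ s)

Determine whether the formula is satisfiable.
Yes

Yes, the formula is satisfiable.

One satisfying assignment is: p=True, u=False, s=True, b=False, k=False, a=True

Verification: With this assignment, all 30 clauses evaluate to true.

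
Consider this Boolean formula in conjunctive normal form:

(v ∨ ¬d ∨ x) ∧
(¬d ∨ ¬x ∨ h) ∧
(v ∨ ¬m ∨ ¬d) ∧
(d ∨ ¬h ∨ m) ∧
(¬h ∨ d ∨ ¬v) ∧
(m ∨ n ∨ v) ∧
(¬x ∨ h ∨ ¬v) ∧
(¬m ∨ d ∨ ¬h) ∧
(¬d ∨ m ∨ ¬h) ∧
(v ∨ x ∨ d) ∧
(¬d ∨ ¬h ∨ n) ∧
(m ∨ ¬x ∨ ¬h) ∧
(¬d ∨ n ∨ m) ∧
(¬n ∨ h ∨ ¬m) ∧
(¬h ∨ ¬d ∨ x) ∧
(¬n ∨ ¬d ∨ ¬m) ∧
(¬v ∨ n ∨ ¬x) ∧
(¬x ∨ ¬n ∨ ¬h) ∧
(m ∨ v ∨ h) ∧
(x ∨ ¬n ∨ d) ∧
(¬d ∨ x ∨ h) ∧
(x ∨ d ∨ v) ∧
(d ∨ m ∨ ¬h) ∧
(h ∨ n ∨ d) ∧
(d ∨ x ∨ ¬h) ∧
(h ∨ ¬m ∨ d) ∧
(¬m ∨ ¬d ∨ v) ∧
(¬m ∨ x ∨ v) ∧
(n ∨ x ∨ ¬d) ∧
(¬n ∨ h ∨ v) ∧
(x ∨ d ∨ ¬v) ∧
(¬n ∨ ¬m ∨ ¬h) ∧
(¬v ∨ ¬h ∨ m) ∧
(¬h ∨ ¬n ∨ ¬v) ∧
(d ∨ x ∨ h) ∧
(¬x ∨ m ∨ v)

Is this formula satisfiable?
No

No, the formula is not satisfiable.

No assignment of truth values to the variables can make all 36 clauses true simultaneously.

The formula is UNSAT (unsatisfiable).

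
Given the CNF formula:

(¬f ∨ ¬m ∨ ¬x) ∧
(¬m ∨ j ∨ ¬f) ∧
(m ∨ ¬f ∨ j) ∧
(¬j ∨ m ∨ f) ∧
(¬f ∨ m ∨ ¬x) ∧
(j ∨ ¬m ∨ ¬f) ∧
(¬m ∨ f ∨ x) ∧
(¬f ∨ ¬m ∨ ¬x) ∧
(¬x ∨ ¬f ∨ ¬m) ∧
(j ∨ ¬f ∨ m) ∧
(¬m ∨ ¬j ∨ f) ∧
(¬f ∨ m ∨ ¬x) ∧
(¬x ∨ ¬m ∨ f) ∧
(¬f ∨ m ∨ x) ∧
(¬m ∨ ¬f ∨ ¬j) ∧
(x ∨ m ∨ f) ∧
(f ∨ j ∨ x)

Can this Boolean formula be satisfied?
Yes

Yes, the formula is satisfiable.

One satisfying assignment is: m=False, j=False, f=False, x=True

Verification: With this assignment, all 17 clauses evaluate to true.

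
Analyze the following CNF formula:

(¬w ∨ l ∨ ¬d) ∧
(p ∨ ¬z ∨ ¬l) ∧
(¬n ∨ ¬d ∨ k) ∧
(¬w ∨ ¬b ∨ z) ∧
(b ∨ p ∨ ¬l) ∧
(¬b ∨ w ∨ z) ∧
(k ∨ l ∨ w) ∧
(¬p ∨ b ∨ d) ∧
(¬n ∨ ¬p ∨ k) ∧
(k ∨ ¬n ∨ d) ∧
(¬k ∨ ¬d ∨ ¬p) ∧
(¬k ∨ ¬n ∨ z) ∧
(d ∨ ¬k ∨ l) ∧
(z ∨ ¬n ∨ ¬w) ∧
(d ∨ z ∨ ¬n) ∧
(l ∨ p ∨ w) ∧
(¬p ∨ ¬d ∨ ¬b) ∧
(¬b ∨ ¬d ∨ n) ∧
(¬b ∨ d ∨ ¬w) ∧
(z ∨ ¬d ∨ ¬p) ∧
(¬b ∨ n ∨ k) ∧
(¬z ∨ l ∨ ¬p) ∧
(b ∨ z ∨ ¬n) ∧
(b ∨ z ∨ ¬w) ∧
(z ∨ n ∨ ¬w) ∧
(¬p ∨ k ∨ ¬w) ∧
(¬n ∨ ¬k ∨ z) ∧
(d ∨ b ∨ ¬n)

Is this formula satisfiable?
Yes

Yes, the formula is satisfiable.

One satisfying assignment is: l=False, n=False, d=False, b=False, z=True, p=False, w=True, k=False

Verification: With this assignment, all 28 clauses evaluate to true.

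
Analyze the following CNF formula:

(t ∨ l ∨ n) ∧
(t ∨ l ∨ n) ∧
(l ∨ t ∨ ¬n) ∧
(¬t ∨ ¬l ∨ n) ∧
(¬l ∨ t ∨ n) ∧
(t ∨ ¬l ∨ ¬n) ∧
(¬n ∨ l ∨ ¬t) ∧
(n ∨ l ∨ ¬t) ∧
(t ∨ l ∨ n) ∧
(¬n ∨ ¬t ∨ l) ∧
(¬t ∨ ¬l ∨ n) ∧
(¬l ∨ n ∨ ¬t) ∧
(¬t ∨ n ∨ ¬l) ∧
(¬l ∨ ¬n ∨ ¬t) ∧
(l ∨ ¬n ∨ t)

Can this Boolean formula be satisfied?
No

No, the formula is not satisfiable.

No assignment of truth values to the variables can make all 15 clauses true simultaneously.

The formula is UNSAT (unsatisfiable).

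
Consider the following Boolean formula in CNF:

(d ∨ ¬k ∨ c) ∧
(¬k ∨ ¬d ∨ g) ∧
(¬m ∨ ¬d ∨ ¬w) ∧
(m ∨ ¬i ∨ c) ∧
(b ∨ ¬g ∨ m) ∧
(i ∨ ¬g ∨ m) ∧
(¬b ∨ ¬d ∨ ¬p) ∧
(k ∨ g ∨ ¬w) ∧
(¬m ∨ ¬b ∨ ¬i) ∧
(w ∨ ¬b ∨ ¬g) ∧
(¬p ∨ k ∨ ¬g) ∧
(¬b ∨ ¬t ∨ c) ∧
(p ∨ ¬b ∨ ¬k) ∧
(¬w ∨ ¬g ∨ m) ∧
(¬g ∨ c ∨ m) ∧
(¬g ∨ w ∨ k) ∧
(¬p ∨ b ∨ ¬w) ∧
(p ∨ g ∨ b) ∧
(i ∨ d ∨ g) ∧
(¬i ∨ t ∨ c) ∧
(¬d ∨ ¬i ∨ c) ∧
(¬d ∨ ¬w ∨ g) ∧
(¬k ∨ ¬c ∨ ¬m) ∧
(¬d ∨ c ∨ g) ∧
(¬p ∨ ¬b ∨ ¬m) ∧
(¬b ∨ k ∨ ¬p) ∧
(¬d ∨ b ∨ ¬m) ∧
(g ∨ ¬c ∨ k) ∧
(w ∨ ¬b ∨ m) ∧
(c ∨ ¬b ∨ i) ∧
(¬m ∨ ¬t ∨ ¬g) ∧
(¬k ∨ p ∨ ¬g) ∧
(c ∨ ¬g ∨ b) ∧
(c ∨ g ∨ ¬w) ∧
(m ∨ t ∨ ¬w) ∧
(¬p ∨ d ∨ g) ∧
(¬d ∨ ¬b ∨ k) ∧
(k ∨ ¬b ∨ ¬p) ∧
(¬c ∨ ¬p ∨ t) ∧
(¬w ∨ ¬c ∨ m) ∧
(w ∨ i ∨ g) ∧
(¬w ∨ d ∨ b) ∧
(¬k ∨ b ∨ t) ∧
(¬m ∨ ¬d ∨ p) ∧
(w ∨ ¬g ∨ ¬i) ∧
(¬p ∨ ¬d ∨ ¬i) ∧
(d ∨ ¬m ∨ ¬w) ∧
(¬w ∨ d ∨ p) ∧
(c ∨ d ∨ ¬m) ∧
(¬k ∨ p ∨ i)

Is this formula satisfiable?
No

No, the formula is not satisfiable.

No assignment of truth values to the variables can make all 50 clauses true simultaneously.

The formula is UNSAT (unsatisfiable).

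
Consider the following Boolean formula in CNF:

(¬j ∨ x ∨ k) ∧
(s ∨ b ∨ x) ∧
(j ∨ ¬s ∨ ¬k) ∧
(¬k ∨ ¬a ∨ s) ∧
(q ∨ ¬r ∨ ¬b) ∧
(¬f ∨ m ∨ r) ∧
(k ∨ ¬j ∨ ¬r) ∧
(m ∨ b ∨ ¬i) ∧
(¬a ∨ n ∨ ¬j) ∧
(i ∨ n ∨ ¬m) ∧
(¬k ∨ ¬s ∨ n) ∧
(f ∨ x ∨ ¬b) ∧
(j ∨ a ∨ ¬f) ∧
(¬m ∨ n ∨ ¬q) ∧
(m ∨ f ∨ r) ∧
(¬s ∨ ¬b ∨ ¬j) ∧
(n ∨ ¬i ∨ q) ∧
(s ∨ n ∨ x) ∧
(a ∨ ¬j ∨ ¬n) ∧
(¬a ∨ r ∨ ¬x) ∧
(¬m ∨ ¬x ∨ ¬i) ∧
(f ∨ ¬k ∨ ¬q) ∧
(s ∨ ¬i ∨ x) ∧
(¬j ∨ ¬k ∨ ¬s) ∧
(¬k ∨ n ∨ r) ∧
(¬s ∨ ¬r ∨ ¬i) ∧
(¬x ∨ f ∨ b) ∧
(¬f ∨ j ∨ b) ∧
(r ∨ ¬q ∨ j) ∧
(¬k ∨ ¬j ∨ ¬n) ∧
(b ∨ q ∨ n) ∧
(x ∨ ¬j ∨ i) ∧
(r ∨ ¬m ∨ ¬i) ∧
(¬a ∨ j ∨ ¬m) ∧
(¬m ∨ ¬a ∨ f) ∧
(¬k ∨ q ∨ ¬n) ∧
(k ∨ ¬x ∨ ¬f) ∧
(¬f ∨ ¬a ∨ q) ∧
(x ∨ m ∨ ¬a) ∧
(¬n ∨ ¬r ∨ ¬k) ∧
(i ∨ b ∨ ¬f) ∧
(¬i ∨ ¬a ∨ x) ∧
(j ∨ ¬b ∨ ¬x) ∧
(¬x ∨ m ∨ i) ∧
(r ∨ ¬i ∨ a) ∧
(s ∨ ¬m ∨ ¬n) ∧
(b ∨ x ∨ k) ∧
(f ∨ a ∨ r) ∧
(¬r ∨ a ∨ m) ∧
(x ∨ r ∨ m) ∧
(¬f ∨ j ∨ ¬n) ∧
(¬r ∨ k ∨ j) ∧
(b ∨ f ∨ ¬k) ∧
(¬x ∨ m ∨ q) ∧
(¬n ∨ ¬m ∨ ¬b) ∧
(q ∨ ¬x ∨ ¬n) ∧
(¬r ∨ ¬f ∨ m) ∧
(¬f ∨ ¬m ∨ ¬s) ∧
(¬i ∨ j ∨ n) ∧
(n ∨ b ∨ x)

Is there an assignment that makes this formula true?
No

No, the formula is not satisfiable.

No assignment of truth values to the variables can make all 60 clauses true simultaneously.

The formula is UNSAT (unsatisfiable).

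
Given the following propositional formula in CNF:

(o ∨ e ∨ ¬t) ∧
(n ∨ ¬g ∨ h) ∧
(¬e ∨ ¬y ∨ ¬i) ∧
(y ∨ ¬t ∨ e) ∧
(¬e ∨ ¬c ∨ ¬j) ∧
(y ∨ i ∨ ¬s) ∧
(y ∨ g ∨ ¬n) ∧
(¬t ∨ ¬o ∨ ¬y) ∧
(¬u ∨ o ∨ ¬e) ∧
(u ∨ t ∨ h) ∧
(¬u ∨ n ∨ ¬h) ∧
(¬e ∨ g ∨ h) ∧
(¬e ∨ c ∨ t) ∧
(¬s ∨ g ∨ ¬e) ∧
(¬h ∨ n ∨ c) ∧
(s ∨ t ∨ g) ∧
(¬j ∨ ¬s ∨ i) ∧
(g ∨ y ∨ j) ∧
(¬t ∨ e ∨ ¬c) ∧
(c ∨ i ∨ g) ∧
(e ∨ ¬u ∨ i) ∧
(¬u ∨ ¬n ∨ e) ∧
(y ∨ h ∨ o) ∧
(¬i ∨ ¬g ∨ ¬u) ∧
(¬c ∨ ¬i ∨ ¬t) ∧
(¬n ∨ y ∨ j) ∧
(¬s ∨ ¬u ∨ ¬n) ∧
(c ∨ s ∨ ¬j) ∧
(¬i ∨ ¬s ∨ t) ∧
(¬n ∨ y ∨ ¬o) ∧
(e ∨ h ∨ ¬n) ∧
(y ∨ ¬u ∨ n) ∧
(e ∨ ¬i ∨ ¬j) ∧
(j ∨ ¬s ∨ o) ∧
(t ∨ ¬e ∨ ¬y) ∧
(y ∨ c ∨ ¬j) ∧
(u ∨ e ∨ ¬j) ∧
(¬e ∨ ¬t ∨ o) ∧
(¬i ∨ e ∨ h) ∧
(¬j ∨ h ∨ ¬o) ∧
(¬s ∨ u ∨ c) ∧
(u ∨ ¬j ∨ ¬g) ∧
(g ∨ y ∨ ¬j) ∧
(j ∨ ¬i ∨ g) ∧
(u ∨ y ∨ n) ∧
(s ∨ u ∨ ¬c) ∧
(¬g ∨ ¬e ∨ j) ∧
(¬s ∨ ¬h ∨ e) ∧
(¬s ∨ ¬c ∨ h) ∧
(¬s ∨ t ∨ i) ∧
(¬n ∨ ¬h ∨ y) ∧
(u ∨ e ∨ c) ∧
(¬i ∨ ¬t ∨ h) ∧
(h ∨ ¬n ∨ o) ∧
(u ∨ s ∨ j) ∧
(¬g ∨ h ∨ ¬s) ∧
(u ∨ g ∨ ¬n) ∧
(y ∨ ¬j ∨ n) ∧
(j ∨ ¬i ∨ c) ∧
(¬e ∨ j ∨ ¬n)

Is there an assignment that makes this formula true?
No

No, the formula is not satisfiable.

No assignment of truth values to the variables can make all 60 clauses true simultaneously.

The formula is UNSAT (unsatisfiable).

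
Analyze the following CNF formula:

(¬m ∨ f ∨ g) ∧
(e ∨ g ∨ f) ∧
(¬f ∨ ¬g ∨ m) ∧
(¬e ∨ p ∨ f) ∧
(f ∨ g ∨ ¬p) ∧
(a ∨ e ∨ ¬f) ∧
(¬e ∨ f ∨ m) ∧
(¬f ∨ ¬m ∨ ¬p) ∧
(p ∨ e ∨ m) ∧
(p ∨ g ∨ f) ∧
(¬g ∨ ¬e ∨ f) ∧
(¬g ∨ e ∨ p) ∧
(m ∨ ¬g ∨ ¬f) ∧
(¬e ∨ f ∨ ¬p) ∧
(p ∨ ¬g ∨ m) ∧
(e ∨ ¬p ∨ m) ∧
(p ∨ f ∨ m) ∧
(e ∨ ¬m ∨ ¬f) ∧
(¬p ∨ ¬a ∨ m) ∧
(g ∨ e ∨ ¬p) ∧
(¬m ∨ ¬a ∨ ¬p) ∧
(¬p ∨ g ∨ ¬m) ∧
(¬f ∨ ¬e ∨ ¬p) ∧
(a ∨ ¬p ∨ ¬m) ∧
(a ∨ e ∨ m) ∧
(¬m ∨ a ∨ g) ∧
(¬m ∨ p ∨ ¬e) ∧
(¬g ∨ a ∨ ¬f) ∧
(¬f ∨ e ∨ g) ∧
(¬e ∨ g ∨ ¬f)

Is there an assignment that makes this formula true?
No

No, the formula is not satisfiable.

No assignment of truth values to the variables can make all 30 clauses true simultaneously.

The formula is UNSAT (unsatisfiable).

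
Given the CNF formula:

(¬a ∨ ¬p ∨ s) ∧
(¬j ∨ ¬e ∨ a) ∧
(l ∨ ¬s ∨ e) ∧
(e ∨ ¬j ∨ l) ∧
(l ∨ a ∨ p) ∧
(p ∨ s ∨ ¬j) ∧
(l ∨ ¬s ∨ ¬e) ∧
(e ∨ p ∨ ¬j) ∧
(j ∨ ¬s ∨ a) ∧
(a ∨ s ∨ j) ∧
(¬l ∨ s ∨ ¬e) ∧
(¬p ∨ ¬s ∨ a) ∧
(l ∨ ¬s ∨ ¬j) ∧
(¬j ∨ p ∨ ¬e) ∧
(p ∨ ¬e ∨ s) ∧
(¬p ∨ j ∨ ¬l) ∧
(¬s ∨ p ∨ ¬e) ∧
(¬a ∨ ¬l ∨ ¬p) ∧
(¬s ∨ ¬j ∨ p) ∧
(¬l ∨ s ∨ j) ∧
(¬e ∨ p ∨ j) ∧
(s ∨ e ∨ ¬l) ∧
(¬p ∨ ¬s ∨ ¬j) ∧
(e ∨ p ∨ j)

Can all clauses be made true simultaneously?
No

No, the formula is not satisfiable.

No assignment of truth values to the variables can make all 24 clauses true simultaneously.

The formula is UNSAT (unsatisfiable).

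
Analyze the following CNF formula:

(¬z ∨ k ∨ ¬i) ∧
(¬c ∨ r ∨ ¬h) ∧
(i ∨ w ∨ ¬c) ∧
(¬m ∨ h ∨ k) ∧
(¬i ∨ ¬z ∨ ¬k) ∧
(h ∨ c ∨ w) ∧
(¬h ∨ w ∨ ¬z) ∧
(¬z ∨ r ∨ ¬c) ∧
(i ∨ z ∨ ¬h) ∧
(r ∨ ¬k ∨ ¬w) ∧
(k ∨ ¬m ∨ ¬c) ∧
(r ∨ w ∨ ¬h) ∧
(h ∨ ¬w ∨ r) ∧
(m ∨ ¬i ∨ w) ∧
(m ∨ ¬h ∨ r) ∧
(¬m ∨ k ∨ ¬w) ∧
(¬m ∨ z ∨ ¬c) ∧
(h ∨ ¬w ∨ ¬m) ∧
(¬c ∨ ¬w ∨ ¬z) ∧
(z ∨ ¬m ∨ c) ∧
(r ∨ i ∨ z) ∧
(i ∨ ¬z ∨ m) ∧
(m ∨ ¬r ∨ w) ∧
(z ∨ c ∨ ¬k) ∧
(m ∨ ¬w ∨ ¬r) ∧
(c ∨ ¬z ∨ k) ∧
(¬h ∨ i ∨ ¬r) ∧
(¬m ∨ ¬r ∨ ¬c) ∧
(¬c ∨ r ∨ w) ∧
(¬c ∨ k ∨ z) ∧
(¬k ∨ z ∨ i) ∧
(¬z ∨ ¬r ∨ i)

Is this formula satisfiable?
No

No, the formula is not satisfiable.

No assignment of truth values to the variables can make all 32 clauses true simultaneously.

The formula is UNSAT (unsatisfiable).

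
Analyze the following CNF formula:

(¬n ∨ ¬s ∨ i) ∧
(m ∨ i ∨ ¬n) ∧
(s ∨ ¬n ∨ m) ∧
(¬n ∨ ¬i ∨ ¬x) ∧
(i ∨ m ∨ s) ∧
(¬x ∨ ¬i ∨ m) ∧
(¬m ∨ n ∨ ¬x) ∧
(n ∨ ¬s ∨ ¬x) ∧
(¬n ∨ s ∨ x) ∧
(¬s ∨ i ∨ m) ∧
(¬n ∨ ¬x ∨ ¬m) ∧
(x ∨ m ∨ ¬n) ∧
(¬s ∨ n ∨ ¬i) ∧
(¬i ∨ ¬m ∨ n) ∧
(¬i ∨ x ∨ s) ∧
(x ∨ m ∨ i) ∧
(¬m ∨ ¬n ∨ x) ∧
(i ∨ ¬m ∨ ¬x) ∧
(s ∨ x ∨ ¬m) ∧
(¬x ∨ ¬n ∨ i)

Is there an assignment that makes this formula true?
Yes

Yes, the formula is satisfiable.

One satisfying assignment is: n=False, s=True, x=False, m=True, i=False

Verification: With this assignment, all 20 clauses evaluate to true.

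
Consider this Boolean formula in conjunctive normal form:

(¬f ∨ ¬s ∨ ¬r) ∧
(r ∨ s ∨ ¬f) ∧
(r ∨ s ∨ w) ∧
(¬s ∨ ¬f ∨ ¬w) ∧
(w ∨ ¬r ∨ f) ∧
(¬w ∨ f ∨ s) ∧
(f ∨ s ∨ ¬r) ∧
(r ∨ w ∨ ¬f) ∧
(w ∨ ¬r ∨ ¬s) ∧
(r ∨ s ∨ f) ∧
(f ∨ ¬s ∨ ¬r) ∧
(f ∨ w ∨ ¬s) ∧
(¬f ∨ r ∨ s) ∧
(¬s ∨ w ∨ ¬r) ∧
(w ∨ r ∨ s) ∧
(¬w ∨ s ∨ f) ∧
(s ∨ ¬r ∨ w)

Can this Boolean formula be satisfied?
Yes

Yes, the formula is satisfiable.

One satisfying assignment is: s=False, r=True, f=True, w=True

Verification: With this assignment, all 17 clauses evaluate to true.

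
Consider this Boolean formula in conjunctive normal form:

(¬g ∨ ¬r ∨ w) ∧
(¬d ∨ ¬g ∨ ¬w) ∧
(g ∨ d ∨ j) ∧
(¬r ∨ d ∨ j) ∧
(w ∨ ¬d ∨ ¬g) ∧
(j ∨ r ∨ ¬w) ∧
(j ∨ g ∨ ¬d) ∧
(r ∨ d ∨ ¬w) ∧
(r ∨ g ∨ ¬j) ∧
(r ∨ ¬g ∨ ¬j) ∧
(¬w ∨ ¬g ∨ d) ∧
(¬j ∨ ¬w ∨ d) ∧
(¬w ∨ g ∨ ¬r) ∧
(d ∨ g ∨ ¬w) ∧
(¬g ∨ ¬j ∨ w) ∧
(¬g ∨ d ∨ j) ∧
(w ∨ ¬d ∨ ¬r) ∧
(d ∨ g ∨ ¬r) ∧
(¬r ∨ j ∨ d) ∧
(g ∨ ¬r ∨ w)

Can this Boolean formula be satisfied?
No

No, the formula is not satisfiable.

No assignment of truth values to the variables can make all 20 clauses true simultaneously.

The formula is UNSAT (unsatisfiable).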